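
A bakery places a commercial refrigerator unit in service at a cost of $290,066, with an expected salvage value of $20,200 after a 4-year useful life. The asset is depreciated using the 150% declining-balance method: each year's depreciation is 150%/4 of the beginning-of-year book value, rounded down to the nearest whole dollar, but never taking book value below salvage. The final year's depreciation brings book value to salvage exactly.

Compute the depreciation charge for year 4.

Depreciable base = $290,066 − $20,200 = $269,866.
Year 1: ⌊$290,066 × 150%/4⌋ = $108,774. Book value $181,292.
Year 2: ⌊$181,292 × 150%/4⌋ = $67,984. Book value $113,308.
Year 3: ⌊$113,308 × 150%/4⌋ = $42,490. Book value $70,818.
Year 4 (final): $70,818 − $20,200 = $50,618. Book value $20,200.

$50,618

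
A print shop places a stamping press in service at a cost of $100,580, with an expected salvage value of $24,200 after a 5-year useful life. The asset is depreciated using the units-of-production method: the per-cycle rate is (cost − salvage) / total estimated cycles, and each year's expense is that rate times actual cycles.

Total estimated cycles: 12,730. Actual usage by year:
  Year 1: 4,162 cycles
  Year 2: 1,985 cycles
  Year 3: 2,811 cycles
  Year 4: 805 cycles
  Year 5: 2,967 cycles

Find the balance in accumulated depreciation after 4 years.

Depreciable base = $100,580 − $24,200 = $76,380.
Rate = $76,380 / 12,730 cycles = $6 per cycle.
Year 1: 4,162 × $6 = $24,972. Book value $75,608.
Year 2: 1,985 × $6 = $11,910. Book value $63,698.
Year 3: 2,811 × $6 = $16,866. Book value $46,832.
Year 4: 805 × $6 = $4,830. Book value $42,002.
Accumulated through year 4 = $100,580 − $42,002 = $58,578.

$58,578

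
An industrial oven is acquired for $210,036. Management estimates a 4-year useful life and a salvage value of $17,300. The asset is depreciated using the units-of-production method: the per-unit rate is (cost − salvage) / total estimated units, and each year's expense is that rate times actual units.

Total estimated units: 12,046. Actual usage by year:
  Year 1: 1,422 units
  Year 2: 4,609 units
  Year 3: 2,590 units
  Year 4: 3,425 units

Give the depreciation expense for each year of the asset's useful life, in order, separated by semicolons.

$22,752; $73,744; $41,440; $54,800

Depreciable base = $210,036 − $17,300 = $192,736.
Rate = $192,736 / 12,046 units = $16 per unit.
Year 1: 1,422 × $16 = $22,752. Book value $187,284.
Year 2: 4,609 × $16 = $73,744. Book value $113,540.
Year 3: 2,590 × $16 = $41,440. Book value $72,100.
Year 4: 3,425 × $16 = $54,800. Book value $17,300.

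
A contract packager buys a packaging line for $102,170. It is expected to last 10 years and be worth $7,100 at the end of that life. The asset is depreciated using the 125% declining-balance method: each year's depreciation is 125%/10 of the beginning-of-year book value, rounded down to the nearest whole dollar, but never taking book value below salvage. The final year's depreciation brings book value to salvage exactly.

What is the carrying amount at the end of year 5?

$52,406

Depreciable base = $102,170 − $7,100 = $95,070.
Year 1: ⌊$102,170 × 125%/10⌋ = $12,771. Book value $89,399.
Year 2: ⌊$89,399 × 125%/10⌋ = $11,174. Book value $78,225.
Year 3: ⌊$78,225 × 125%/10⌋ = $9,778. Book value $68,447.
Year 4: ⌊$68,447 × 125%/10⌋ = $8,555. Book value $59,892.
Year 5: ⌊$59,892 × 125%/10⌋ = $7,486. Book value $52,406.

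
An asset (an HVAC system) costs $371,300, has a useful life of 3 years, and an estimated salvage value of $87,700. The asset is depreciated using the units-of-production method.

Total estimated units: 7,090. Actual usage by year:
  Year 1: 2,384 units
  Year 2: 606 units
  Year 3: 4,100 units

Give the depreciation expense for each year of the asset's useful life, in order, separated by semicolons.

Depreciable base = $371,300 − $87,700 = $283,600.
Rate = $283,600 / 7,090 units = $40 per unit.
Year 1: 2,384 × $40 = $95,360. Book value $275,940.
Year 2: 606 × $40 = $24,240. Book value $251,700.
Year 3: 4,100 × $40 = $164,000. Book value $87,700.

$95,360; $24,240; $164,000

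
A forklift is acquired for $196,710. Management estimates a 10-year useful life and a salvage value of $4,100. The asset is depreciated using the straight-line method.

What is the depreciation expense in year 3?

Depreciable base = $196,710 − $4,100 = $192,610.
Annual expense = $192,610 / 10 = $19,261.

$19,261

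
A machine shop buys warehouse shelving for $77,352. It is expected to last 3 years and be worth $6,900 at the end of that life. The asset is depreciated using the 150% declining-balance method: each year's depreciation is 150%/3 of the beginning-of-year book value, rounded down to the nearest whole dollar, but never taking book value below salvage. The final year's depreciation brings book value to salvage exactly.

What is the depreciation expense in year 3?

Depreciable base = $77,352 − $6,900 = $70,452.
Year 1: ⌊$77,352 × 150%/3⌋ = $38,676. Book value $38,676.
Year 2: ⌊$38,676 × 150%/3⌋ = $19,338. Book value $19,338.
Year 3 (final): $19,338 − $6,900 = $12,438. Book value $6,900.

$12,438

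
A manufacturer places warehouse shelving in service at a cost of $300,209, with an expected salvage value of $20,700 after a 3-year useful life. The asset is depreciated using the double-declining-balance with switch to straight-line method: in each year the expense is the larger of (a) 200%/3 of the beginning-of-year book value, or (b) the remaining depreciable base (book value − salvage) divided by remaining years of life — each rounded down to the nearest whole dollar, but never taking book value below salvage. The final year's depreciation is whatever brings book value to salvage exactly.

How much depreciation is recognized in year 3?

$12,657

Depreciable base = $300,209 − $20,700 = $279,509.
Year 1: DB = ⌊$300,209 × 200%/3⌋ = $200,139; SL = ⌊$279,509/3⌋ = $93,169 → take DB $200,139. Book value $100,070.
Year 2: DB = ⌊$100,070 × 200%/3⌋ = $66,713; SL = ⌊$79,370/2⌋ = $39,685 → take DB $66,713. Book value $33,357.
Year 3 (final): $33,357 − $20,700 = $12,657. Book value $20,700.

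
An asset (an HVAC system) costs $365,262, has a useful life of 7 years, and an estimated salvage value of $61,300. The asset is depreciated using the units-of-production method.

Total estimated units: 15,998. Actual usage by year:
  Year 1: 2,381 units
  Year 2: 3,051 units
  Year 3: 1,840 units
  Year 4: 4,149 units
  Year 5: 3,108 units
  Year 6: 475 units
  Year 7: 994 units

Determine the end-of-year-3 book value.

$227,094

Depreciable base = $365,262 − $61,300 = $303,962.
Rate = $303,962 / 15,998 units = $19 per unit.
Year 1: 2,381 × $19 = $45,239. Book value $320,023.
Year 2: 3,051 × $19 = $57,969. Book value $262,054.
Year 3: 1,840 × $19 = $34,960. Book value $227,094.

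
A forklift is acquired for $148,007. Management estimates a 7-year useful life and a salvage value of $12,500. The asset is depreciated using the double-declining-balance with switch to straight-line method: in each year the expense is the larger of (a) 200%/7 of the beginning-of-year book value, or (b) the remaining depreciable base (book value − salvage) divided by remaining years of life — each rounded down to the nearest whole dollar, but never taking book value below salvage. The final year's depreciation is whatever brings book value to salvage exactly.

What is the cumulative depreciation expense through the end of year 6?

Depreciable base = $148,007 − $12,500 = $135,507.
Year 1: DB = ⌊$148,007 × 200%/7⌋ = $42,287; SL = ⌊$135,507/7⌋ = $19,358 → take DB $42,287. Book value $105,720.
Year 2: DB = ⌊$105,720 × 200%/7⌋ = $30,205; SL = ⌊$93,220/6⌋ = $15,536 → take DB $30,205. Book value $75,515.
Year 3: DB = ⌊$75,515 × 200%/7⌋ = $21,575; SL = ⌊$63,015/5⌋ = $12,603 → take DB $21,575. Book value $53,940.
Year 4: DB = ⌊$53,940 × 200%/7⌋ = $15,411; SL = ⌊$41,440/4⌋ = $10,360 → take DB $15,411. Book value $38,529.
Year 5: DB = ⌊$38,529 × 200%/7⌋ = $11,008; SL = ⌊$26,029/3⌋ = $8,676 → take DB $11,008. Book value $27,521.
Year 6: DB = ⌊$27,521 × 200%/7⌋ = $7,863; SL = ⌊$15,021/2⌋ = $7,510 → take DB $7,863. Book value $19,658.
Accumulated through year 6 = $148,007 − $19,658 = $128,349.

$128,349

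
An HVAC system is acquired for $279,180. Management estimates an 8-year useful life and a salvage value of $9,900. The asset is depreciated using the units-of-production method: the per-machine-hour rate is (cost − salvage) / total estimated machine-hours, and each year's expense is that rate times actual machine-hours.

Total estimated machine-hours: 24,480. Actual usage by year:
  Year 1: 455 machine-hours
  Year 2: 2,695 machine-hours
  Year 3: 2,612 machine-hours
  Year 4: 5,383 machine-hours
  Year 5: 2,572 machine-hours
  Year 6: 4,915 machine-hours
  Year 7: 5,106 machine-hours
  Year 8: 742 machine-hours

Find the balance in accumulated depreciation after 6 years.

$204,952

Depreciable base = $279,180 − $9,900 = $269,280.
Rate = $269,280 / 24,480 machine-hours = $11 per machine-hour.
Year 1: 455 × $11 = $5,005. Book value $274,175.
Year 2: 2,695 × $11 = $29,645. Book value $244,530.
Year 3: 2,612 × $11 = $28,732. Book value $215,798.
Year 4: 5,383 × $11 = $59,213. Book value $156,585.
Year 5: 2,572 × $11 = $28,292. Book value $128,293.
Year 6: 4,915 × $11 = $54,065. Book value $74,228.
Accumulated through year 6 = $279,180 − $74,228 = $204,952.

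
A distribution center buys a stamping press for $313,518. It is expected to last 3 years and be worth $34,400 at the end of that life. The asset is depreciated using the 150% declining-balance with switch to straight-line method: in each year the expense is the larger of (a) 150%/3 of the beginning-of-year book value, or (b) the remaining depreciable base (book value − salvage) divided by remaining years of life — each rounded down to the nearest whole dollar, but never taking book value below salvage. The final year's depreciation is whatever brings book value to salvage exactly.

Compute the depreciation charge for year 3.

$43,980

Depreciable base = $313,518 − $34,400 = $279,118.
Year 1: DB = ⌊$313,518 × 150%/3⌋ = $156,759; SL = ⌊$279,118/3⌋ = $93,039 → take DB $156,759. Book value $156,759.
Year 2: DB = ⌊$156,759 × 150%/3⌋ = $78,379; SL = ⌊$122,359/2⌋ = $61,179 → take DB $78,379. Book value $78,380.
Year 3 (final): $78,380 − $34,400 = $43,980. Book value $34,400.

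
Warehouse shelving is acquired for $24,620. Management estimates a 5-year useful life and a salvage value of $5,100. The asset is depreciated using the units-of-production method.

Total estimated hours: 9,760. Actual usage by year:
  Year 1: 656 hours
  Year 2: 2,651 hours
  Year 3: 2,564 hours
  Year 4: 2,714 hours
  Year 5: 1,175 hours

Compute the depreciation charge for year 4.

$5,428

Depreciable base = $24,620 − $5,100 = $19,520.
Rate = $19,520 / 9,760 hours = $2 per hour.
Year 1: 656 × $2 = $1,312. Book value $23,308.
Year 2: 2,651 × $2 = $5,302. Book value $18,006.
Year 3: 2,564 × $2 = $5,128. Book value $12,878.
Year 4: 2,714 × $2 = $5,428. Book value $7,450.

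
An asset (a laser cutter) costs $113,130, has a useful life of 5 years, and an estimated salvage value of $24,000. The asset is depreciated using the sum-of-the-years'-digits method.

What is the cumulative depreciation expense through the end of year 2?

Depreciable base = $113,130 − $24,000 = $89,130.
Sum of the years' digits = 5+4+3+2+1 = 15.
Year 1: $89,130 × 5/15 = $29,710. Book value $83,420.
Year 2: $89,130 × 4/15 = $23,768. Book value $59,652.
Accumulated through year 2 = $113,130 − $59,652 = $53,478.

$53,478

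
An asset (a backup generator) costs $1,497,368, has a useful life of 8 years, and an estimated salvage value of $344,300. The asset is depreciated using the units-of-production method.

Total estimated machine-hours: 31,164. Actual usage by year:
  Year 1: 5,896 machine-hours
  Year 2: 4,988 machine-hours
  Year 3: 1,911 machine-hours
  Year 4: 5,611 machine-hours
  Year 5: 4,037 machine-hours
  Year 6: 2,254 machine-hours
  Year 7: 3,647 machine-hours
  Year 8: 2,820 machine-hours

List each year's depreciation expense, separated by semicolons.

Depreciable base = $1,497,368 − $344,300 = $1,153,068.
Rate = $1,153,068 / 31,164 machine-hours = $37 per machine-hour.
Year 1: 5,896 × $37 = $218,152. Book value $1,279,216.
Year 2: 4,988 × $37 = $184,556. Book value $1,094,660.
Year 3: 1,911 × $37 = $70,707. Book value $1,023,953.
Year 4: 5,611 × $37 = $207,607. Book value $816,346.
Year 5: 4,037 × $37 = $149,369. Book value $666,977.
Year 6: 2,254 × $37 = $83,398. Book value $583,579.
Year 7: 3,647 × $37 = $134,939. Book value $448,640.
Year 8: 2,820 × $37 = $104,340. Book value $344,300.

$218,152; $184,556; $70,707; $207,607; $149,369; $83,398; $134,939; $104,340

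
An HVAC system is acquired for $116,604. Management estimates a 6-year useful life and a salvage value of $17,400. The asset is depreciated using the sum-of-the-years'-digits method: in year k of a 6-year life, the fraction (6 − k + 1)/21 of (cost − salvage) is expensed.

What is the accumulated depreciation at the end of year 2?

$51,964

Depreciable base = $116,604 − $17,400 = $99,204.
Sum of the years' digits = 6+5+4+3+2+1 = 21.
Year 1: $99,204 × 6/21 = $28,344. Book value $88,260.
Year 2: $99,204 × 5/21 = $23,620. Book value $64,640.
Accumulated through year 2 = $116,604 − $64,640 = $51,964.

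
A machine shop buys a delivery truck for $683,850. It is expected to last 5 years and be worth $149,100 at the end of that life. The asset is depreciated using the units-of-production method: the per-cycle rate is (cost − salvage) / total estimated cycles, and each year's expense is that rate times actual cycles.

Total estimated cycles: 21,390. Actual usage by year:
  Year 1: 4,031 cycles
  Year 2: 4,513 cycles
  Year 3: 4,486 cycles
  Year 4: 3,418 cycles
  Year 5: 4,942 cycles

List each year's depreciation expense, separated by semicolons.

Depreciable base = $683,850 − $149,100 = $534,750.
Rate = $534,750 / 21,390 cycles = $25 per cycle.
Year 1: 4,031 × $25 = $100,775. Book value $583,075.
Year 2: 4,513 × $25 = $112,825. Book value $470,250.
Year 3: 4,486 × $25 = $112,150. Book value $358,100.
Year 4: 3,418 × $25 = $85,450. Book value $272,650.
Year 5: 4,942 × $25 = $123,550. Book value $149,100.

$100,775; $112,825; $112,150; $85,450; $123,550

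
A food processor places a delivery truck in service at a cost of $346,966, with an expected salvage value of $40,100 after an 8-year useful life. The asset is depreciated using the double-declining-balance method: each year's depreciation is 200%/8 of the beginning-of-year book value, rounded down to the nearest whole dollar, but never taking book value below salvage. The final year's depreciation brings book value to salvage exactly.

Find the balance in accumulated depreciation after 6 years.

$285,212

Depreciable base = $346,966 − $40,100 = $306,866.
Year 1: ⌊$346,966 × 200%/8⌋ = $86,741. Book value $260,225.
Year 2: ⌊$260,225 × 200%/8⌋ = $65,056. Book value $195,169.
Year 3: ⌊$195,169 × 200%/8⌋ = $48,792. Book value $146,377.
Year 4: ⌊$146,377 × 200%/8⌋ = $36,594. Book value $109,783.
Year 5: ⌊$109,783 × 200%/8⌋ = $27,445. Book value $82,338.
Year 6: ⌊$82,338 × 200%/8⌋ = $20,584. Book value $61,754.
Accumulated through year 6 = $346,966 − $61,754 = $285,212.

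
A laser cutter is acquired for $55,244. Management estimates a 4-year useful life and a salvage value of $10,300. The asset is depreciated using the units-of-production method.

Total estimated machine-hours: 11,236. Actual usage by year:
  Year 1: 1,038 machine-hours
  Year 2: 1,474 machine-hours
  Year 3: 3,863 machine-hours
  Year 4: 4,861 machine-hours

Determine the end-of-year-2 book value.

Depreciable base = $55,244 − $10,300 = $44,944.
Rate = $44,944 / 11,236 machine-hours = $4 per machine-hour.
Year 1: 1,038 × $4 = $4,152. Book value $51,092.
Year 2: 1,474 × $4 = $5,896. Book value $45,196.

$45,196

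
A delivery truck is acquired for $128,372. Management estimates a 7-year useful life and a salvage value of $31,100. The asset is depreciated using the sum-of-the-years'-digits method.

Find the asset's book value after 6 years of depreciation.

Depreciable base = $128,372 − $31,100 = $97,272.
Sum of the years' digits = 7+6+5+4+3+2+1 = 28.
Year 1: $97,272 × 7/28 = $24,318. Book value $104,054.
Year 2: $97,272 × 6/28 = $20,844. Book value $83,210.
Year 3: $97,272 × 5/28 = $17,370. Book value $65,840.
Year 4: $97,272 × 4/28 = $13,896. Book value $51,944.
Year 5: $97,272 × 3/28 = $10,422. Book value $41,522.
Year 6: $97,272 × 2/28 = $6,948. Book value $34,574.

$34,574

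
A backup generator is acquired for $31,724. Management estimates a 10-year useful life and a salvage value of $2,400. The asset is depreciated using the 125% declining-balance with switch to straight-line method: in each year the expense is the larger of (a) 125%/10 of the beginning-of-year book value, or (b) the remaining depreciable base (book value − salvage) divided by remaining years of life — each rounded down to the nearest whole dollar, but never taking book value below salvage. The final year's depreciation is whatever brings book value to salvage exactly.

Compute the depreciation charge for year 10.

Depreciable base = $31,724 − $2,400 = $29,324.
Year 1: DB = ⌊$31,724 × 125%/10⌋ = $3,965; SL = ⌊$29,324/10⌋ = $2,932 → take DB $3,965. Book value $27,759.
Year 2: DB = ⌊$27,759 × 125%/10⌋ = $3,469; SL = ⌊$25,359/9⌋ = $2,817 → take DB $3,469. Book value $24,290.
Year 3: DB = ⌊$24,290 × 125%/10⌋ = $3,036; SL = ⌊$21,890/8⌋ = $2,736 → take DB $3,036. Book value $21,254.
Year 4: DB = ⌊$21,254 × 125%/10⌋ = $2,656; SL = ⌊$18,854/7⌋ = $2,693 → take SL $2,693. Book value $18,561.
Year 5: DB = ⌊$18,561 × 125%/10⌋ = $2,320; SL = ⌊$16,161/6⌋ = $2,693 → take SL $2,693. Book value $15,868.
Year 6: DB = ⌊$15,868 × 125%/10⌋ = $1,983; SL = ⌊$13,468/5⌋ = $2,693 → take SL $2,693. Book value $13,175.
Year 7: DB = ⌊$13,175 × 125%/10⌋ = $1,646; SL = ⌊$10,775/4⌋ = $2,693 → take SL $2,693. Book value $10,482.
Year 8: DB = ⌊$10,482 × 125%/10⌋ = $1,310; SL = ⌊$8,082/3⌋ = $2,694 → take SL $2,694. Book value $7,788.
Year 9: DB = ⌊$7,788 × 125%/10⌋ = $973; SL = ⌊$5,388/2⌋ = $2,694 → take SL $2,694. Book value $5,094.
Year 10 (final): $5,094 − $2,400 = $2,694. Book value $2,400.

$2,694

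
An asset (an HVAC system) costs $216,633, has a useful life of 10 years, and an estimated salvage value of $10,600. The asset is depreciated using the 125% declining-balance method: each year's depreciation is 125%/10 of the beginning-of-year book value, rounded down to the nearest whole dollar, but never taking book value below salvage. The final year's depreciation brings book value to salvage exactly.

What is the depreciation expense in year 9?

Depreciable base = $216,633 − $10,600 = $206,033.
Year 1: ⌊$216,633 × 125%/10⌋ = $27,079. Book value $189,554.
Year 2: ⌊$189,554 × 125%/10⌋ = $23,694. Book value $165,860.
Year 3: ⌊$165,860 × 125%/10⌋ = $20,732. Book value $145,128.
Year 4: ⌊$145,128 × 125%/10⌋ = $18,141. Book value $126,987.
Year 5: ⌊$126,987 × 125%/10⌋ = $15,873. Book value $111,114.
Year 6: ⌊$111,114 × 125%/10⌋ = $13,889. Book value $97,225.
Year 7: ⌊$97,225 × 125%/10⌋ = $12,153. Book value $85,072.
Year 8: ⌊$85,072 × 125%/10⌋ = $10,634. Book value $74,438.
Year 9: ⌊$74,438 × 125%/10⌋ = $9,304. Book value $65,134.

$9,304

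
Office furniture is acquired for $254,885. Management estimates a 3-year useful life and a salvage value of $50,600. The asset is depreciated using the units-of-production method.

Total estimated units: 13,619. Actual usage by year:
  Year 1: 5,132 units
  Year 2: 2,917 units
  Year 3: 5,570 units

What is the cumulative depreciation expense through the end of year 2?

Depreciable base = $254,885 − $50,600 = $204,285.
Rate = $204,285 / 13,619 units = $15 per unit.
Year 1: 5,132 × $15 = $76,980. Book value $177,905.
Year 2: 2,917 × $15 = $43,755. Book value $134,150.
Accumulated through year 2 = $254,885 − $134,150 = $120,735.

$120,735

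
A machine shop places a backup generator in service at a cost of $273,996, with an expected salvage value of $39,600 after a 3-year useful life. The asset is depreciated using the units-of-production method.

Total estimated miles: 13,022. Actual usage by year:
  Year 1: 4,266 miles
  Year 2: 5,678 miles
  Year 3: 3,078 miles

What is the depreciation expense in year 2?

$102,204

Depreciable base = $273,996 − $39,600 = $234,396.
Rate = $234,396 / 13,022 miles = $18 per mile.
Year 1: 4,266 × $18 = $76,788. Book value $197,208.
Year 2: 5,678 × $18 = $102,204. Book value $95,004.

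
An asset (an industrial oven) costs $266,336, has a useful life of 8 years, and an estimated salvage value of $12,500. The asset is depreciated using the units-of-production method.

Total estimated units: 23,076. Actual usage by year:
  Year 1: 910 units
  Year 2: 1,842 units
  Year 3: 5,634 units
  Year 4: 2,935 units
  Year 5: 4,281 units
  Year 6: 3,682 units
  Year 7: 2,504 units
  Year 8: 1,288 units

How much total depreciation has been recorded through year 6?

Depreciable base = $266,336 − $12,500 = $253,836.
Rate = $253,836 / 23,076 units = $11 per unit.
Year 1: 910 × $11 = $10,010. Book value $256,326.
Year 2: 1,842 × $11 = $20,262. Book value $236,064.
Year 3: 5,634 × $11 = $61,974. Book value $174,090.
Year 4: 2,935 × $11 = $32,285. Book value $141,805.
Year 5: 4,281 × $11 = $47,091. Book value $94,714.
Year 6: 3,682 × $11 = $40,502. Book value $54,212.
Accumulated through year 6 = $266,336 − $54,212 = $212,124.

$212,124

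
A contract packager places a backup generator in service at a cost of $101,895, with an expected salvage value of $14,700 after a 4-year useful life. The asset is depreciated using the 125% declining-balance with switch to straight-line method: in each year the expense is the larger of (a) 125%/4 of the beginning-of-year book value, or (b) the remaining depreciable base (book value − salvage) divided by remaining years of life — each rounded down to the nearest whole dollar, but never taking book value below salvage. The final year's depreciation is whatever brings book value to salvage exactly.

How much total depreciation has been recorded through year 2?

Depreciable base = $101,895 − $14,700 = $87,195.
Year 1: DB = ⌊$101,895 × 125%/4⌋ = $31,842; SL = ⌊$87,195/4⌋ = $21,798 → take DB $31,842. Book value $70,053.
Year 2: DB = ⌊$70,053 × 125%/4⌋ = $21,891; SL = ⌊$55,353/3⌋ = $18,451 → take DB $21,891. Book value $48,162.
Accumulated through year 2 = $101,895 − $48,162 = $53,733.

$53,733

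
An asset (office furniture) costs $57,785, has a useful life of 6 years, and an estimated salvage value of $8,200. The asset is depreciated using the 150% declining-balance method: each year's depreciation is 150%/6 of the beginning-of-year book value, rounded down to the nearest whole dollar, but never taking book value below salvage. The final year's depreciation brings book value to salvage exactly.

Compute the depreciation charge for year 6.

Depreciable base = $57,785 − $8,200 = $49,585.
Year 1: ⌊$57,785 × 150%/6⌋ = $14,446. Book value $43,339.
Year 2: ⌊$43,339 × 150%/6⌋ = $10,834. Book value $32,505.
Year 3: ⌊$32,505 × 150%/6⌋ = $8,126. Book value $24,379.
Year 4: ⌊$24,379 × 150%/6⌋ = $6,094. Book value $18,285.
Year 5: ⌊$18,285 × 150%/6⌋ = $4,571. Book value $13,714.
Year 6 (final): $13,714 − $8,200 = $5,514. Book value $8,200.

$5,514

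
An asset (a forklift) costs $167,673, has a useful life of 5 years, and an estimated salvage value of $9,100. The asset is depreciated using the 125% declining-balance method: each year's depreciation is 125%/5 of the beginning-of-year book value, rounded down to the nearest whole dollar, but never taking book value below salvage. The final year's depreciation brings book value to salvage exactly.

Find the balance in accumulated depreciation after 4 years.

$114,619

Depreciable base = $167,673 − $9,100 = $158,573.
Year 1: ⌊$167,673 × 125%/5⌋ = $41,918. Book value $125,755.
Year 2: ⌊$125,755 × 125%/5⌋ = $31,438. Book value $94,317.
Year 3: ⌊$94,317 × 125%/5⌋ = $23,579. Book value $70,738.
Year 4: ⌊$70,738 × 125%/5⌋ = $17,684. Book value $53,054.
Accumulated through year 4 = $167,673 − $53,054 = $114,619.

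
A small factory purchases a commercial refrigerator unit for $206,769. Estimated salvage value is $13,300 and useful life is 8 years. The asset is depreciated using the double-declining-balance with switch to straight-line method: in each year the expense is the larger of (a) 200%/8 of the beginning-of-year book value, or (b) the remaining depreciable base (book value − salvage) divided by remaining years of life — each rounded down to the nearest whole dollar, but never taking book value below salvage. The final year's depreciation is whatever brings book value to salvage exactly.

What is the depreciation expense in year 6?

$12,267

Depreciable base = $206,769 − $13,300 = $193,469.
Year 1: DB = ⌊$206,769 × 200%/8⌋ = $51,692; SL = ⌊$193,469/8⌋ = $24,183 → take DB $51,692. Book value $155,077.
Year 2: DB = ⌊$155,077 × 200%/8⌋ = $38,769; SL = ⌊$141,777/7⌋ = $20,253 → take DB $38,769. Book value $116,308.
Year 3: DB = ⌊$116,308 × 200%/8⌋ = $29,077; SL = ⌊$103,008/6⌋ = $17,168 → take DB $29,077. Book value $87,231.
Year 4: DB = ⌊$87,231 × 200%/8⌋ = $21,807; SL = ⌊$73,931/5⌋ = $14,786 → take DB $21,807. Book value $65,424.
Year 5: DB = ⌊$65,424 × 200%/8⌋ = $16,356; SL = ⌊$52,124/4⌋ = $13,031 → take DB $16,356. Book value $49,068.
Year 6: DB = ⌊$49,068 × 200%/8⌋ = $12,267; SL = ⌊$35,768/3⌋ = $11,922 → take DB $12,267. Book value $36,801.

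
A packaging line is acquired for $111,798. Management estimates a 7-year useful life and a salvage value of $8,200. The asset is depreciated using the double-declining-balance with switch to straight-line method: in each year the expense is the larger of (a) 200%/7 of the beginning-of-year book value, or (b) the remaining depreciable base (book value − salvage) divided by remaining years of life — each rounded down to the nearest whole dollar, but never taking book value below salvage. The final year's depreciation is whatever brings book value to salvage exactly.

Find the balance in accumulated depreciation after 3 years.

$71,055

Depreciable base = $111,798 − $8,200 = $103,598.
Year 1: DB = ⌊$111,798 × 200%/7⌋ = $31,942; SL = ⌊$103,598/7⌋ = $14,799 → take DB $31,942. Book value $79,856.
Year 2: DB = ⌊$79,856 × 200%/7⌋ = $22,816; SL = ⌊$71,656/6⌋ = $11,942 → take DB $22,816. Book value $57,040.
Year 3: DB = ⌊$57,040 × 200%/7⌋ = $16,297; SL = ⌊$48,840/5⌋ = $9,768 → take DB $16,297. Book value $40,743.
Accumulated through year 3 = $111,798 − $40,743 = $71,055.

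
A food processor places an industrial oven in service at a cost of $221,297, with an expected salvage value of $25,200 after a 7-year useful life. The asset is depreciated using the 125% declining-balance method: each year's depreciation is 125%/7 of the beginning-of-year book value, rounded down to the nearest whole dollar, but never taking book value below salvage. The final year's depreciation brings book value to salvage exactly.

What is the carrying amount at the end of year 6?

Depreciable base = $221,297 − $25,200 = $196,097.
Year 1: ⌊$221,297 × 125%/7⌋ = $39,517. Book value $181,780.
Year 2: ⌊$181,780 × 125%/7⌋ = $32,460. Book value $149,320.
Year 3: ⌊$149,320 × 125%/7⌋ = $26,664. Book value $122,656.
Year 4: ⌊$122,656 × 125%/7⌋ = $21,902. Book value $100,754.
Year 5: ⌊$100,754 × 125%/7⌋ = $17,991. Book value $82,763.
Year 6: ⌊$82,763 × 125%/7⌋ = $14,779. Book value $67,984.

$67,984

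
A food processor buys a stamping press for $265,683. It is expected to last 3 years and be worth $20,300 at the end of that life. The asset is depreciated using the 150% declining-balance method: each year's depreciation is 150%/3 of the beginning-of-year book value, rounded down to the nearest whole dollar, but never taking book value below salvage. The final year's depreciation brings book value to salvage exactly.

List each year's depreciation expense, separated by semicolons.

$132,841; $66,421; $46,121

Depreciable base = $265,683 − $20,300 = $245,383.
Year 1: ⌊$265,683 × 150%/3⌋ = $132,841. Book value $132,842.
Year 2: ⌊$132,842 × 150%/3⌋ = $66,421. Book value $66,421.
Year 3 (final): $66,421 − $20,300 = $46,121. Book value $20,300.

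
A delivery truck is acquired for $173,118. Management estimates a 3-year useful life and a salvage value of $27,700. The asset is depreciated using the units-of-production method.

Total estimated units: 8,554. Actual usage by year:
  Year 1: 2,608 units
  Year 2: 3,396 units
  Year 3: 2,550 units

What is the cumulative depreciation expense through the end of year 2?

$102,068

Depreciable base = $173,118 − $27,700 = $145,418.
Rate = $145,418 / 8,554 units = $17 per unit.
Year 1: 2,608 × $17 = $44,336. Book value $128,782.
Year 2: 3,396 × $17 = $57,732. Book value $71,050.
Accumulated through year 2 = $173,118 − $71,050 = $102,068.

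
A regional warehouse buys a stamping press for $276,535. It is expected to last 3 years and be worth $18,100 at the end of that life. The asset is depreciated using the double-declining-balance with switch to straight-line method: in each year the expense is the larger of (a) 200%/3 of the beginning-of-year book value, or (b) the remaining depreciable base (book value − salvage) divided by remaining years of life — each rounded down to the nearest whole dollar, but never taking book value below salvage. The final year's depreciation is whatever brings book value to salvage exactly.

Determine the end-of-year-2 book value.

Depreciable base = $276,535 − $18,100 = $258,435.
Year 1: DB = ⌊$276,535 × 200%/3⌋ = $184,356; SL = ⌊$258,435/3⌋ = $86,145 → take DB $184,356. Book value $92,179.
Year 2: DB = ⌊$92,179 × 200%/3⌋ = $61,452; SL = ⌊$74,079/2⌋ = $37,039 → take DB $61,452. Book value $30,727.

$30,727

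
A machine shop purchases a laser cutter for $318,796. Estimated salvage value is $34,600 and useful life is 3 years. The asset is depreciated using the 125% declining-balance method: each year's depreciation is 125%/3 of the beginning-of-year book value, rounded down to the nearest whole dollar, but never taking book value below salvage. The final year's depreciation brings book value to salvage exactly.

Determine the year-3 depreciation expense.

Depreciable base = $318,796 − $34,600 = $284,196.
Year 1: ⌊$318,796 × 125%/3⌋ = $132,831. Book value $185,965.
Year 2: ⌊$185,965 × 125%/3⌋ = $77,485. Book value $108,480.
Year 3 (final): $108,480 − $34,600 = $73,880. Book value $34,600.

$73,880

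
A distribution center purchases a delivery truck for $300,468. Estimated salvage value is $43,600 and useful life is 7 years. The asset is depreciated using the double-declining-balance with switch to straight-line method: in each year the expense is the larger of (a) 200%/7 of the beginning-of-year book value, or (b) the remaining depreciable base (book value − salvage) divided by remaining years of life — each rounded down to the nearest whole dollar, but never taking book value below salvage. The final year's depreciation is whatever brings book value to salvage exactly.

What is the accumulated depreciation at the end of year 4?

$222,253

Depreciable base = $300,468 − $43,600 = $256,868.
Year 1: DB = ⌊$300,468 × 200%/7⌋ = $85,848; SL = ⌊$256,868/7⌋ = $36,695 → take DB $85,848. Book value $214,620.
Year 2: DB = ⌊$214,620 × 200%/7⌋ = $61,320; SL = ⌊$171,020/6⌋ = $28,503 → take DB $61,320. Book value $153,300.
Year 3: DB = ⌊$153,300 × 200%/7⌋ = $43,800; SL = ⌊$109,700/5⌋ = $21,940 → take DB $43,800. Book value $109,500.
Year 4: DB = ⌊$109,500 × 200%/7⌋ = $31,285; SL = ⌊$65,900/4⌋ = $16,475 → take DB $31,285. Book value $78,215.
Accumulated through year 4 = $300,468 − $78,215 = $222,253.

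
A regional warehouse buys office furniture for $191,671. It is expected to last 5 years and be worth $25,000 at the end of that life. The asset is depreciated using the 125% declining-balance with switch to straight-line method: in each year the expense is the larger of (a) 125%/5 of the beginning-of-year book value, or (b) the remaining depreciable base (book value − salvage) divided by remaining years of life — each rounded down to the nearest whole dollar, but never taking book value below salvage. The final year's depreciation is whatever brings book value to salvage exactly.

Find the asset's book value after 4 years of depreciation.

$52,606

Depreciable base = $191,671 − $25,000 = $166,671.
Year 1: DB = ⌊$191,671 × 125%/5⌋ = $47,917; SL = ⌊$166,671/5⌋ = $33,334 → take DB $47,917. Book value $143,754.
Year 2: DB = ⌊$143,754 × 125%/5⌋ = $35,938; SL = ⌊$118,754/4⌋ = $29,688 → take DB $35,938. Book value $107,816.
Year 3: DB = ⌊$107,816 × 125%/5⌋ = $26,954; SL = ⌊$82,816/3⌋ = $27,605 → take SL $27,605. Book value $80,211.
Year 4: DB = ⌊$80,211 × 125%/5⌋ = $20,052; SL = ⌊$55,211/2⌋ = $27,605 → take SL $27,605. Book value $52,606.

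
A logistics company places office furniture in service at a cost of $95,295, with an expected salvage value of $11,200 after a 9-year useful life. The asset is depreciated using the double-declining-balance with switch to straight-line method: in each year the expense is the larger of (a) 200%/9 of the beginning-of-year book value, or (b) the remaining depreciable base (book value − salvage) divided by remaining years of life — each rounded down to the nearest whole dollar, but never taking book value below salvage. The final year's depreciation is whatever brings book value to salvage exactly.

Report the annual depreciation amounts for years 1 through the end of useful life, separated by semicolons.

$21,176; $16,470; $12,810; $9,964; $7,750; $6,027; $4,688; $3,646; $1,564

Depreciable base = $95,295 − $11,200 = $84,095.
Year 1: DB = ⌊$95,295 × 200%/9⌋ = $21,176; SL = ⌊$84,095/9⌋ = $9,343 → take DB $21,176. Book value $74,119.
Year 2: DB = ⌊$74,119 × 200%/9⌋ = $16,470; SL = ⌊$62,919/8⌋ = $7,864 → take DB $16,470. Book value $57,649.
Year 3: DB = ⌊$57,649 × 200%/9⌋ = $12,810; SL = ⌊$46,449/7⌋ = $6,635 → take DB $12,810. Book value $44,839.
Year 4: DB = ⌊$44,839 × 200%/9⌋ = $9,964; SL = ⌊$33,639/6⌋ = $5,606 → take DB $9,964. Book value $34,875.
Year 5: DB = ⌊$34,875 × 200%/9⌋ = $7,750; SL = ⌊$23,675/5⌋ = $4,735 → take DB $7,750. Book value $27,125.
Year 6: DB = ⌊$27,125 × 200%/9⌋ = $6,027; SL = ⌊$15,925/4⌋ = $3,981 → take DB $6,027. Book value $21,098.
Year 7: DB = ⌊$21,098 × 200%/9⌋ = $4,688; SL = ⌊$9,898/3⌋ = $3,299 → take DB $4,688. Book value $16,410.
Year 8: DB = ⌊$16,410 × 200%/9⌋ = $3,646; SL = ⌊$5,210/2⌋ = $2,605 → take DB $3,646. Book value $12,764.
Year 9 (final): $12,764 − $11,200 = $1,564. Book value $11,200.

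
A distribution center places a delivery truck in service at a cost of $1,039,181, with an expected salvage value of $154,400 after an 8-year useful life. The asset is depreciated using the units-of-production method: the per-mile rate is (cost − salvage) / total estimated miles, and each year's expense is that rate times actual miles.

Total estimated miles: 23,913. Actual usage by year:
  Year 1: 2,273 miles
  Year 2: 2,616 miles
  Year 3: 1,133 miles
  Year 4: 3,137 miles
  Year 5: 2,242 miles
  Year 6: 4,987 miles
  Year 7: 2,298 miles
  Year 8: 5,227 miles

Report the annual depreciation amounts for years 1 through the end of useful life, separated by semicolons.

Depreciable base = $1,039,181 − $154,400 = $884,781.
Rate = $884,781 / 23,913 miles = $37 per mile.
Year 1: 2,273 × $37 = $84,101. Book value $955,080.
Year 2: 2,616 × $37 = $96,792. Book value $858,288.
Year 3: 1,133 × $37 = $41,921. Book value $816,367.
Year 4: 3,137 × $37 = $116,069. Book value $700,298.
Year 5: 2,242 × $37 = $82,954. Book value $617,344.
Year 6: 4,987 × $37 = $184,519. Book value $432,825.
Year 7: 2,298 × $37 = $85,026. Book value $347,799.
Year 8: 5,227 × $37 = $193,399. Book value $154,400.

$84,101; $96,792; $41,921; $116,069; $82,954; $184,519; $85,026; $193,399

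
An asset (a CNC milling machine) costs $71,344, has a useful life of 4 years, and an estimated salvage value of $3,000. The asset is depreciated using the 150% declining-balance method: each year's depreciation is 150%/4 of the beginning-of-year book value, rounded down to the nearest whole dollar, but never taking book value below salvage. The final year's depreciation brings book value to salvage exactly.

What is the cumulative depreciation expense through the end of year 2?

$43,475

Depreciable base = $71,344 − $3,000 = $68,344.
Year 1: ⌊$71,344 × 150%/4⌋ = $26,754. Book value $44,590.
Year 2: ⌊$44,590 × 150%/4⌋ = $16,721. Book value $27,869.
Accumulated through year 2 = $71,344 − $27,869 = $43,475.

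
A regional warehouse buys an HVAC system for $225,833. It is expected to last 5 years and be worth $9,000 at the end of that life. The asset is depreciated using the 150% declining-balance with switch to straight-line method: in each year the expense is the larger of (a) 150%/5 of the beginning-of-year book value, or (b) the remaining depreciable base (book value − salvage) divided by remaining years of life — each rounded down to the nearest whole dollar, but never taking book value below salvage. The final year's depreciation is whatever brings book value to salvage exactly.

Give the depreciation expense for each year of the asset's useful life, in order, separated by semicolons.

Depreciable base = $225,833 − $9,000 = $216,833.
Year 1: DB = ⌊$225,833 × 150%/5⌋ = $67,749; SL = ⌊$216,833/5⌋ = $43,366 → take DB $67,749. Book value $158,084.
Year 2: DB = ⌊$158,084 × 150%/5⌋ = $47,425; SL = ⌊$149,084/4⌋ = $37,271 → take DB $47,425. Book value $110,659.
Year 3: DB = ⌊$110,659 × 150%/5⌋ = $33,197; SL = ⌊$101,659/3⌋ = $33,886 → take SL $33,886. Book value $76,773.
Year 4: DB = ⌊$76,773 × 150%/5⌋ = $23,031; SL = ⌊$67,773/2⌋ = $33,886 → take SL $33,886. Book value $42,887.
Year 5 (final): $42,887 − $9,000 = $33,887. Book value $9,000.

$67,749; $47,425; $33,886; $33,886; $33,887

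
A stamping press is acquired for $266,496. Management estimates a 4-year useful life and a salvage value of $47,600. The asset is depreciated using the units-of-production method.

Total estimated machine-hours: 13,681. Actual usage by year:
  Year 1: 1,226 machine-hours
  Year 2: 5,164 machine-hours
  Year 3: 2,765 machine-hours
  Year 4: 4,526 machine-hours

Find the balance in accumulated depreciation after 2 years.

Depreciable base = $266,496 − $47,600 = $218,896.
Rate = $218,896 / 13,681 machine-hours = $16 per machine-hour.
Year 1: 1,226 × $16 = $19,616. Book value $246,880.
Year 2: 5,164 × $16 = $82,624. Book value $164,256.
Accumulated through year 2 = $266,496 − $164,256 = $102,240.

$102,240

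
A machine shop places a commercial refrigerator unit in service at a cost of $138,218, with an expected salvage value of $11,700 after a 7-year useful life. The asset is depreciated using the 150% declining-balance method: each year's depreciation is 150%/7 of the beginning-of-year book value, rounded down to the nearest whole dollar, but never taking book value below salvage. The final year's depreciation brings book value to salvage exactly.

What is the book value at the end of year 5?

$41,391

Depreciable base = $138,218 − $11,700 = $126,518.
Year 1: ⌊$138,218 × 150%/7⌋ = $29,618. Book value $108,600.
Year 2: ⌊$108,600 × 150%/7⌋ = $23,271. Book value $85,329.
Year 3: ⌊$85,329 × 150%/7⌋ = $18,284. Book value $67,045.
Year 4: ⌊$67,045 × 150%/7⌋ = $14,366. Book value $52,679.
Year 5: ⌊$52,679 × 150%/7⌋ = $11,288. Book value $41,391.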